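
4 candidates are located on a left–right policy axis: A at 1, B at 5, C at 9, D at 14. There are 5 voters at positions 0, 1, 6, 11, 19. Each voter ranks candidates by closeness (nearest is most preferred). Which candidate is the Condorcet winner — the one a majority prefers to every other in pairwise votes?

With single-peaked preferences on a line, the Condorcet winner is the candidate closest to the median voter.
The median voter (position 6) is closest to B at 5.
Check: B vs A — voters closer to B: 3 of 5.

B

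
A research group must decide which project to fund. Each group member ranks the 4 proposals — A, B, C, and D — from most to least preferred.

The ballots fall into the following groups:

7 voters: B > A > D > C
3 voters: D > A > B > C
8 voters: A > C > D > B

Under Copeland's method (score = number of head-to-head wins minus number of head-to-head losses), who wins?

Pairwise results:
  A vs B: A wins 11–7.
  A vs C: A wins 18–0.
  A vs D: A wins 15–3.
  B vs C: B wins 10–8.
  B vs D: D wins 11–7.
  C vs D: D wins 10–8.
Copeland scores (wins − losses):
  A: 3 − 0 = 3
  B: 1 − 2 = -1
  C: 0 − 3 = -3
  D: 2 − 1 = 1
A has the best Copeland score.

A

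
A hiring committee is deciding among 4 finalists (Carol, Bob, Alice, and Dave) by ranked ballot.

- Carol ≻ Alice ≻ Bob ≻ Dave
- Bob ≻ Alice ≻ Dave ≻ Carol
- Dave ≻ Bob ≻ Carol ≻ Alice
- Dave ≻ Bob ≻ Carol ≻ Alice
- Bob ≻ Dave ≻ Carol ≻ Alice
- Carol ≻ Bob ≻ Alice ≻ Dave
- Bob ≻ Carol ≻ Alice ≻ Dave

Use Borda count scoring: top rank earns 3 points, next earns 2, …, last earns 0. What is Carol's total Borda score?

11

Borda scores:
  Carol: 3 + 0 + 1 + 1 + 1 + 3 + 2 = 11
  Bob: 1 + 3 + 2 + 2 + 3 + 2 + 3 = 16
  Alice: 2 + 2 + 0 + 0 + 0 + 1 + 1 = 6
  Dave: 0 + 1 + 3 + 3 + 2 + 0 + 0 = 9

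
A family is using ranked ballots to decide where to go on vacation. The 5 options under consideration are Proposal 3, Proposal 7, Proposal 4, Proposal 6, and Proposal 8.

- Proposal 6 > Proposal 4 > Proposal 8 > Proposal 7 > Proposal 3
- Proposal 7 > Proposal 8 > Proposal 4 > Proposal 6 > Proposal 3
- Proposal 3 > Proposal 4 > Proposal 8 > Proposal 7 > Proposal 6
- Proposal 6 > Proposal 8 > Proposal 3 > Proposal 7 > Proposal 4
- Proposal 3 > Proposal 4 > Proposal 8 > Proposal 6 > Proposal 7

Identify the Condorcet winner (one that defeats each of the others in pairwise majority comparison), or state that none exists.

None — there is no Condorcet winner

Head-to-head results (5 voters total):
Proposal 3 vs Proposal 7: Proposal 3 wins 3–2.
Proposal 3 vs Proposal 4: Proposal 3 wins 3–2.
Proposal 3 vs Proposal 6: Proposal 6 wins 3–2.
Proposal 3 vs Proposal 8: Proposal 8 wins 3–2.
Proposal 7 vs Proposal 4: Proposal 4 wins 3–2.
Proposal 7 vs Proposal 6: Proposal 6 wins 3–2.
Proposal 7 vs Proposal 8: Proposal 8 wins 4–1.
Proposal 4 vs Proposal 6: Proposal 4 wins 3–2.
Proposal 4 vs Proposal 8: Proposal 4 wins 3–2.
Proposal 6 vs Proposal 8: Proposal 8 wins 3–2.
No candidate beats all others: Proposal 3 beats Proposal 4 beats Proposal 6 beats Proposal 3, a majority cycle.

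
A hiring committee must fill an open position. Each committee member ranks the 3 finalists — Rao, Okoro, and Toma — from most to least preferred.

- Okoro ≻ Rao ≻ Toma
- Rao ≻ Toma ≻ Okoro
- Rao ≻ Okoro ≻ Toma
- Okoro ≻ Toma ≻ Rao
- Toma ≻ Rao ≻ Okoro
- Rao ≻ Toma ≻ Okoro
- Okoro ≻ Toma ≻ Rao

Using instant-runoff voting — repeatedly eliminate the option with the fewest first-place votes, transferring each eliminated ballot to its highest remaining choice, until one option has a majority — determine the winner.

Rao

Round 1: Rao 3, Okoro 3, Toma 1. Toma has the fewest and is eliminated.
Round 2: Rao 4, Okoro 3. Rao has a majority.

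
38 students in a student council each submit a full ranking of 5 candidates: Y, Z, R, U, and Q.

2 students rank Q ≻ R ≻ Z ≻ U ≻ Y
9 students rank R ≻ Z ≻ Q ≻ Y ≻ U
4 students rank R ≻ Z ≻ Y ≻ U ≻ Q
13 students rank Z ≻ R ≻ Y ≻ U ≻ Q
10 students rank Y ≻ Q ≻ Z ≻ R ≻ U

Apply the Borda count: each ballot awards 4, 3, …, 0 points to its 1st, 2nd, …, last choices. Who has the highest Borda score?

Borda scores:
  Y: 2·0 + 9·1 + 4·2 + 13·2 + 10·4 = 83
  Z: 2·2 + 9·3 + 4·3 + 13·4 + 10·2 = 115
  R: 2·3 + 9·4 + 4·4 + 13·3 + 10·1 = 107
  U: 2·1 + 9·0 + 4·1 + 13·1 + 10·0 = 19
  Q: 2·4 + 9·2 + 4·0 + 13·0 + 10·3 = 56
Z has the highest total.

Z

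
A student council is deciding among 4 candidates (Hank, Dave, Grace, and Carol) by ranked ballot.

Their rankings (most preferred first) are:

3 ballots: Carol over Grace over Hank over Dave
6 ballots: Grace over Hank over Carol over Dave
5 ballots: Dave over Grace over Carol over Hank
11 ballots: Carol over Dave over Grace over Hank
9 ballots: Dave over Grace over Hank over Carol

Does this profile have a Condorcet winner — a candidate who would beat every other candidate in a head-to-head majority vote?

No

Head-to-head results (34 voters total):
Hank vs Dave: Dave wins 25–9.
Hank vs Grace: Grace wins 34–0.
Hank vs Carol: Carol wins 19–15.
Dave vs Grace: Dave wins 25–9.
Dave vs Carol: Carol wins 20–14.
Grace vs Carol: Grace wins 20–14.
No candidate beats all others: Dave beats Grace beats Carol beats Dave, a majority cycle.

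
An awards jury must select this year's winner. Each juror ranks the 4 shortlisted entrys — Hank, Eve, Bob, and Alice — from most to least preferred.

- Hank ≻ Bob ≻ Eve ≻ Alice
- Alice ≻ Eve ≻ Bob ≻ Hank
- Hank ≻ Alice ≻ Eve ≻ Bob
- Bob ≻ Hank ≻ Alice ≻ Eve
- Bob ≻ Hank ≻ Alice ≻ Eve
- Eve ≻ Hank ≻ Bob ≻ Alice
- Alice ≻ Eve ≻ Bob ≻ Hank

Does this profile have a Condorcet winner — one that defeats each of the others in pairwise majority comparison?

No

Head-to-head results (7 voters total):
Hank vs Eve: Hank wins 4–3.
Hank vs Bob: Bob wins 4–3.
Hank vs Alice: Hank wins 5–2.
Eve vs Bob: Eve wins 4–3.
Eve vs Alice: Alice wins 5–2.
Bob vs Alice: Bob wins 4–3.
No candidate beats all others: Hank beats Eve beats Bob beats Hank, a majority cycle.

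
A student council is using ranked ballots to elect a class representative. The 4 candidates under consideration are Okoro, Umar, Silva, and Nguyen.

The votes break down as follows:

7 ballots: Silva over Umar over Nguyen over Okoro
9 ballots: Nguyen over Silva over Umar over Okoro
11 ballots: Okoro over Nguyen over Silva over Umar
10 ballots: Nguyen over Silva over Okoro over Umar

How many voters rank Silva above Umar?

Ballots ranking Silva above Umar: 7+9+11+10 = 37.
Ballots ranking Umar above Silva: 0.
So 37 of 37 voters prefer Silva to Umar.

37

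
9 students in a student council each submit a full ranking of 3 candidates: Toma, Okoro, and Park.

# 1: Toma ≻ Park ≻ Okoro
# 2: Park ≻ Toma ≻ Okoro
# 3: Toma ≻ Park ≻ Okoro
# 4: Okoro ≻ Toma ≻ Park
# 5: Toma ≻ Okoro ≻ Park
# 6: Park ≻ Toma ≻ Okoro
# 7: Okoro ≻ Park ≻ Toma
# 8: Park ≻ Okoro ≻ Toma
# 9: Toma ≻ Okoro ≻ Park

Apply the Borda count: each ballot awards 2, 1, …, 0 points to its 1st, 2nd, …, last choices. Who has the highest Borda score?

Toma

Borda scores:
  Toma: 2 + 1 + 2 + 1 + 2 + 1 + 0 + 0 + 2 = 11
  Okoro: 0 + 0 + 0 + 2 + 1 + 0 + 2 + 1 + 1 = 7
  Park: 1 + 2 + 1 + 0 + 0 + 2 + 1 + 2 + 0 = 9
Toma has the highest total.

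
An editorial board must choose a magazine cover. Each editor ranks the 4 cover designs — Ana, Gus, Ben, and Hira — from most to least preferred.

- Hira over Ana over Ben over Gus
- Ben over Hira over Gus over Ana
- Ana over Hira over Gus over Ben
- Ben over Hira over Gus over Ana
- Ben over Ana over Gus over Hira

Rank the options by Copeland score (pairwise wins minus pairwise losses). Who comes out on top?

Pairwise results:
  Ana vs Gus: Ana wins 3–2.
  Ana vs Ben: Ben wins 3–2.
  Ana vs Hira: Hira wins 3–2.
  Gus vs Ben: Ben wins 4–1.
  Gus vs Hira: Hira wins 4–1.
  Ben vs Hira: Ben wins 3–2.
Copeland scores (wins − losses):
  Ana: 1 − 2 = -1
  Gus: 0 − 3 = -3
  Ben: 3 − 0 = 3
  Hira: 2 − 1 = 1
Ben has the best Copeland score.

Ben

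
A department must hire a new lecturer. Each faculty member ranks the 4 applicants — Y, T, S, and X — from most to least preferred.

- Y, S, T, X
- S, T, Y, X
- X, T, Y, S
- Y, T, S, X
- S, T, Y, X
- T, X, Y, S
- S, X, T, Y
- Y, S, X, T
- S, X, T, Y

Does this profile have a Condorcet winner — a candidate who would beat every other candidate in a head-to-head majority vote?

Head-to-head results (9 voters total):
Y vs T: T wins 6–3.
Y vs S: Y wins 5–4.
Y vs X: Y wins 5–4.
T vs S: S wins 6–3.
T vs X: T wins 5–4.
S vs X: S wins 7–2.
No candidate beats all others: Y beats S beats T beats Y, a majority cycle.

No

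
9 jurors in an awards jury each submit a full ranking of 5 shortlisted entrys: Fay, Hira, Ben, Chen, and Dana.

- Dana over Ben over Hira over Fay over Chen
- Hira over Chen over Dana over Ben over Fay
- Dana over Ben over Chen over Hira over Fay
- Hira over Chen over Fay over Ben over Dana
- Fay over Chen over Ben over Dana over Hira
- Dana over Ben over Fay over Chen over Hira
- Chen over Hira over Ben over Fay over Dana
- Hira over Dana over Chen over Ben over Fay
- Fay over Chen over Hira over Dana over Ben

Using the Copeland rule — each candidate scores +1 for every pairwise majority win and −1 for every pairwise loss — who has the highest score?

Chen

Pairwise results:
  Fay vs Hira: Hira wins 6–3.
  Fay vs Ben: Ben wins 6–3.
  Fay vs Chen: Chen wins 5–4.
  Fay vs Dana: Dana wins 5–4.
  Hira vs Ben: Hira wins 5–4.
  Hira vs Chen: Chen wins 5–4.
  Hira vs Dana: Hira wins 5–4.
  Ben vs Chen: Chen wins 6–3.
  Ben vs Dana: Dana wins 6–3.
  Chen vs Dana: Chen wins 5–4.
Copeland scores (wins − losses):
  Fay: 0 − 4 = -4
  Hira: 3 − 1 = 2
  Ben: 1 − 3 = -2
  Chen: 4 − 0 = 4
  Dana: 2 − 2 = 0
Chen has the best Copeland score.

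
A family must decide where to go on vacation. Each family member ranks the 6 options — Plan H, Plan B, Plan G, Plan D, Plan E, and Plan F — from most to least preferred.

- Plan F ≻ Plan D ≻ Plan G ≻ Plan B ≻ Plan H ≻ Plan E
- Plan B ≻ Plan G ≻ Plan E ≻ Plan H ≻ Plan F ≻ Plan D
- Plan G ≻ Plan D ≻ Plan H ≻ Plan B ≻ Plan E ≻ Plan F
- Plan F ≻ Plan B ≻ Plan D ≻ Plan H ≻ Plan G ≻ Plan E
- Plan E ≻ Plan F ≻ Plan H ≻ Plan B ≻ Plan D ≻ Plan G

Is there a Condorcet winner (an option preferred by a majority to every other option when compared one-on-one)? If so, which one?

None — there is no Condorcet winner

Head-to-head results (5 voters total):
Plan H vs Plan B: Plan B wins 3–2.
Plan H vs Plan G: Plan G wins 3–2.
Plan H vs Plan D: Plan D wins 3–2.
Plan H vs Plan E: Plan H wins 3–2.
Plan H vs Plan F: Plan F wins 3–2.
Plan B vs Plan G: Plan B wins 3–2.
Plan B vs Plan D: Plan B wins 3–2.
Plan B vs Plan E: Plan B wins 4–1.
Plan B vs Plan F: Plan F wins 3–2.
Plan G vs Plan D: Plan D wins 3–2.
Plan G vs Plan E: Plan G wins 4–1.
Plan G vs Plan F: Plan F wins 3–2.
Plan D vs Plan E: Plan D wins 3–2.
Plan D vs Plan F: Plan F wins 4–1.
Plan E vs Plan F: Plan E wins 3–2.
No candidate beats all others: Plan H beats Plan E beats Plan F beats Plan H, a majority cycle.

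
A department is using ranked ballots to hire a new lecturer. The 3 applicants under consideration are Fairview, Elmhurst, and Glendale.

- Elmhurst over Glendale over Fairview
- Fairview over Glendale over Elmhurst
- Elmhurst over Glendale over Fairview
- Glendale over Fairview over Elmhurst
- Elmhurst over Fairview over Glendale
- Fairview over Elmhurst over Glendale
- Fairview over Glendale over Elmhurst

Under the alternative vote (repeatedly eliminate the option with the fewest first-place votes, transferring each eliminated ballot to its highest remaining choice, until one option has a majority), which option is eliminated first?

Glendale

Round 1: Fairview 3, Elmhurst 3, Glendale 1. Glendale has the fewest and is eliminated.
Round 2: Fairview 4, Elmhurst 3. Fairview has a majority.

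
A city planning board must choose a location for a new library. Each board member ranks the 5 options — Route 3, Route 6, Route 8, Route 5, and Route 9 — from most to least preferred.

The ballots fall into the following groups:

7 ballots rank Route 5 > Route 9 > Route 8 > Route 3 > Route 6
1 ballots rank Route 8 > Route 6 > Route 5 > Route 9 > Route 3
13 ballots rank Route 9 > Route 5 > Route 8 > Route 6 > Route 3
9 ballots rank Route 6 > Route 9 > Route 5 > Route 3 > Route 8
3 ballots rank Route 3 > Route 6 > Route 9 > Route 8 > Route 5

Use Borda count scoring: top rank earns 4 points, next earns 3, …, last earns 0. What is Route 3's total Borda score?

28

Borda scores:
  Route 3: 7·1 + 0 + 13·0 + 9·1 + 3·4 = 28
  Route 6: 7·0 + 3 + 13·1 + 9·4 + 3·3 = 61
  Route 8: 7·2 + 4 + 13·2 + 9·0 + 3·1 = 47
  Route 5: 7·4 + 2 + 13·3 + 9·2 + 3·0 = 87
  Route 9: 7·3 + 1 + 13·4 + 9·3 + 3·2 = 107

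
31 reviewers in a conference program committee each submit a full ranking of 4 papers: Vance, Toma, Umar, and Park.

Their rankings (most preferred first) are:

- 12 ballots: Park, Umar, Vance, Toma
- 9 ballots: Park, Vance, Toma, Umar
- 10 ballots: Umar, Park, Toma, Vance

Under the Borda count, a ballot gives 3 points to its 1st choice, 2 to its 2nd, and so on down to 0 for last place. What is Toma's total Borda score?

19

Borda scores:
  Vance: 12·1 + 9·2 + 10·0 = 30
  Toma: 12·0 + 9·1 + 10·1 = 19
  Umar: 12·2 + 9·0 + 10·3 = 54
  Park: 12·3 + 9·3 + 10·2 = 83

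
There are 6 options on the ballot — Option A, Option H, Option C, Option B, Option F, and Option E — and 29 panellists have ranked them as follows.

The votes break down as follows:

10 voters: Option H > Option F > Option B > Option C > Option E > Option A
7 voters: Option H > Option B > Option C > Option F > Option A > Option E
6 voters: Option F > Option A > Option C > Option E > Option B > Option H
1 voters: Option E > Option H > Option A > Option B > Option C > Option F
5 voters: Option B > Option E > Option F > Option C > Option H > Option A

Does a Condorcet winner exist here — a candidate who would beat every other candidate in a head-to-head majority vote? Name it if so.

Head-to-head results (29 voters total):
Option A vs Option H: Option H wins 23–6.
Option A vs Option C: Option C wins 22–7.
Option A vs Option B: Option B wins 22–7.
Option A vs Option F: Option F wins 28–1.
Option A vs Option E: Option E wins 16–13.
Option H vs Option C: Option H wins 18–11.
Option H vs Option B: Option H wins 18–11.
Option H vs Option F: Option H wins 18–11.
Option H vs Option E: Option H wins 17–12.
Option C vs Option B: Option B wins 23–6.
Option C vs Option F: Option F wins 21–8.
Option C vs Option E: Option C wins 23–6.
Option B vs Option F: Option F wins 16–13.
Option B vs Option E: Option B wins 22–7.
Option F vs Option E: Option F wins 23–6.
Option H beats each rival — Option A (23–6), Option C (18–11), Option B (18–11), Option F (18–11), Option E (17–12) — so Option H is the Condorcet winner.

Option H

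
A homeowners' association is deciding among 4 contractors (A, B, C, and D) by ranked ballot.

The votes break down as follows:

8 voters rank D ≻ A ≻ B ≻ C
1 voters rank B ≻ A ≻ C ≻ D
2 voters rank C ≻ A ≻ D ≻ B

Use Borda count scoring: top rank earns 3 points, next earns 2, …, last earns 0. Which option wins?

Borda scores:
  A: 8·2 + 2 + 2·2 = 22
  B: 8·1 + 3 + 2·0 = 11
  C: 8·0 + 1 + 2·3 = 7
  D: 8·3 + 0 + 2·1 = 26
D has the highest total.

D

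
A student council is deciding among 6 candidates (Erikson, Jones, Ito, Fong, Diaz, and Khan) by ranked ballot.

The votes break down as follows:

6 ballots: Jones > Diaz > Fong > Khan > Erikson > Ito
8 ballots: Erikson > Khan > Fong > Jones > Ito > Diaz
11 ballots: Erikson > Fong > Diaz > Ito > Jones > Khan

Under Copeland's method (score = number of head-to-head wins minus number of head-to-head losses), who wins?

Pairwise results:
  Erikson vs Jones: Erikson wins 19–6.
  Erikson vs Ito: Erikson wins 25–0.
  Erikson vs Fong: Erikson wins 19–6.
  Erikson vs Diaz: Erikson wins 19–6.
  Erikson vs Khan: Erikson wins 19–6.
  Jones vs Ito: Jones wins 14–11.
  Jones vs Fong: Fong wins 19–6.
  Jones vs Diaz: Jones wins 14–11.
  Jones vs Khan: Jones wins 17–8.
  Ito vs Fong: Fong wins 25–0.
  Ito vs Diaz: Diaz wins 17–8.
  Ito vs Khan: Khan wins 14–11.
  Fong vs Diaz: Fong wins 19–6.
  Fong vs Khan: Fong wins 17–8.
  Diaz vs Khan: Diaz wins 17–8.
Copeland scores (wins − losses):
  Erikson: 5 − 0 = 5
  Jones: 3 − 2 = 1
  Ito: 0 − 5 = -5
  Fong: 4 − 1 = 3
  Diaz: 2 − 3 = -1
  Khan: 1 − 4 = -3
Erikson has the best Copeland score.

Erikson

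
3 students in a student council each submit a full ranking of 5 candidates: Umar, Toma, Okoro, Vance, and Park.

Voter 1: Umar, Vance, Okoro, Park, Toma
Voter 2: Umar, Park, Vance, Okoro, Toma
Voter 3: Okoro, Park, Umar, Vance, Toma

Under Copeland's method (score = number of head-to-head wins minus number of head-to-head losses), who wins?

Umar

Pairwise results:
  Umar vs Toma: Umar wins 3–0.
  Umar vs Okoro: Umar wins 2–1.
  Umar vs Vance: Umar wins 3–0.
  Umar vs Park: Umar wins 2–1.
  Toma vs Okoro: Okoro wins 3–0.
  Toma vs Vance: Vance wins 3–0.
  Toma vs Park: Park wins 3–0.
  Okoro vs Vance: Vance wins 2–1.
  Okoro vs Park: Okoro wins 2–1.
  Vance vs Park: Park wins 2–1.
Copeland scores (wins − losses):
  Umar: 4 − 0 = 4
  Toma: 0 − 4 = -4
  Okoro: 2 − 2 = 0
  Vance: 2 − 2 = 0
  Park: 2 − 2 = 0
Umar has the best Copeland score.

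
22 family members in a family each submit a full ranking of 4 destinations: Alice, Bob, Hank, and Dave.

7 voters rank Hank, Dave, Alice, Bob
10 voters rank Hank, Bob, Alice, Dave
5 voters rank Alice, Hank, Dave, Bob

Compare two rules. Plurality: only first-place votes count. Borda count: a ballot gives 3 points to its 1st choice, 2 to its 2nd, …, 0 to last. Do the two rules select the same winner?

Yes

Plurality first-place counts: Alice 5, Bob 0, Hank 17, Dave 0 → Hank.
Borda totals: Alice 32, Bob 20, Hank 61, Dave 19 → Hank.
The two rules agree on Hank.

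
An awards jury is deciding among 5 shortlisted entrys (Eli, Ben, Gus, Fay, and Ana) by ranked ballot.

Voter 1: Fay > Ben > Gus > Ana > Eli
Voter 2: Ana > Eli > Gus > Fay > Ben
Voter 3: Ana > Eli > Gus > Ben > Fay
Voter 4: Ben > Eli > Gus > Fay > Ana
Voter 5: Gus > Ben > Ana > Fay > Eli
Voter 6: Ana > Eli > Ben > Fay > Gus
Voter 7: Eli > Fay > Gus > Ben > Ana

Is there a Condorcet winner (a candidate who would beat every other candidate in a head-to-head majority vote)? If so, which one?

None — there is no Condorcet winner

Head-to-head results (7 voters total):
Eli vs Ben: Eli wins 4–3.
Eli vs Gus: Eli wins 5–2.
Eli vs Fay: Eli wins 5–2.
Eli vs Ana: Ana wins 5–2.
Ben vs Gus: Gus wins 4–3.
Ben vs Fay: Ben wins 4–3.
Ben vs Ana: Ben wins 4–3.
Gus vs Fay: Gus wins 4–3.
Gus vs Ana: Gus wins 4–3.
Fay vs Ana: Ana wins 4–3.
No candidate beats all others: Eli beats Ben beats Ana beats Eli, a majority cycle.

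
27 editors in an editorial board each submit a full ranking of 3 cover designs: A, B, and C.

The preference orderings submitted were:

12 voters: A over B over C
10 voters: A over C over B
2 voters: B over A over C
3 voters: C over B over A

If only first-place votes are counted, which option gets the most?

First-place vote totals:
  A: 22
  B: 2
  C: 3
A has the most first-place votes.

A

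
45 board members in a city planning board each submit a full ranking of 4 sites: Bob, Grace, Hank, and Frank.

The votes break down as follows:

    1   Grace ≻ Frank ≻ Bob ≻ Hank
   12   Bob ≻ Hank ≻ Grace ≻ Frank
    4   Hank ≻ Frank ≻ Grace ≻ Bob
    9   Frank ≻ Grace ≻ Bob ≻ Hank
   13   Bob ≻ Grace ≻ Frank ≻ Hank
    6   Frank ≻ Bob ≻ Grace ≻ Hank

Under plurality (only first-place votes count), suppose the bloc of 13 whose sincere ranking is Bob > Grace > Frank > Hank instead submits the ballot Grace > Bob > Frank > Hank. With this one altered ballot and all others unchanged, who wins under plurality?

Frank

First-place totals with the altered ballot: Bob 12, Grace 14, Hank 4, Frank 15.
The switch changes the winner from Bob to Frank.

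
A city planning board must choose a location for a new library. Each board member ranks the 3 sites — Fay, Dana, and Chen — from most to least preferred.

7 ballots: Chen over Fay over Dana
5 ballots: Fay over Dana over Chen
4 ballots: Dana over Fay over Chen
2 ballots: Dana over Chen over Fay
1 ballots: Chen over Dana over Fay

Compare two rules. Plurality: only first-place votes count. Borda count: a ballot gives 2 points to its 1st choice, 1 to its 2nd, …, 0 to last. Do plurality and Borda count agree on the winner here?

No

Plurality first-place counts: Fay 5, Dana 6, Chen 8 → Chen.
Borda totals: Fay 21, Dana 18, Chen 18 → Fay.
The two rules disagree: plurality picks Chen, Borda picks Fay.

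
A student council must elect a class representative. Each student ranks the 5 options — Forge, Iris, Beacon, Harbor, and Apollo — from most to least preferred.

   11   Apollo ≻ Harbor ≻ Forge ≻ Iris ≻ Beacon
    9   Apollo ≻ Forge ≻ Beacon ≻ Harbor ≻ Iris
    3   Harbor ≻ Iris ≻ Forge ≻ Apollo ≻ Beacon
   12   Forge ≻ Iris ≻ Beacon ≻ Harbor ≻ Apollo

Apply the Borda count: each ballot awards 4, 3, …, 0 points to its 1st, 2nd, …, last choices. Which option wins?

Forge

Borda scores:
  Forge: 11·2 + 9·3 + 3·2 + 12·4 = 103
  Iris: 11·1 + 9·0 + 3·3 + 12·3 = 56
  Beacon: 11·0 + 9·2 + 3·0 + 12·2 = 42
  Harbor: 11·3 + 9·1 + 3·4 + 12·1 = 66
  Apollo: 11·4 + 9·4 + 3·1 + 12·0 = 83
Forge has the highest total.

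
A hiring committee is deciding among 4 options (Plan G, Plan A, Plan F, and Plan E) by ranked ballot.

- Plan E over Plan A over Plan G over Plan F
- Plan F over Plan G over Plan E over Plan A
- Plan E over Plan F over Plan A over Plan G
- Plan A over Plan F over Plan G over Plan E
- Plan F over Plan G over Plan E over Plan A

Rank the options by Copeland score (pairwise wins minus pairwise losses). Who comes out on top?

Pairwise results:
  Plan G vs Plan A: Plan A wins 3–2.
  Plan G vs Plan F: Plan F wins 4–1.
  Plan G vs Plan E: Plan G wins 3–2.
  Plan A vs Plan F: Plan F wins 3–2.
  Plan A vs Plan E: Plan E wins 4–1.
  Plan F vs Plan E: Plan F wins 3–2.
Copeland scores (wins − losses):
  Plan G: 1 − 2 = -1
  Plan A: 1 − 2 = -1
  Plan F: 3 − 0 = 3
  Plan E: 1 − 2 = -1
Plan F has the best Copeland score.

Plan F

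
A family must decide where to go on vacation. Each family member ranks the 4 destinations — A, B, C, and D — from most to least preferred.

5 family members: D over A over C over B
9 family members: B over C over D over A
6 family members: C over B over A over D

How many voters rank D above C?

5

Ballots ranking D above C: 5.
Ballots ranking C above D: 9+6 = 15.
So 5 of 20 voters prefer D to C.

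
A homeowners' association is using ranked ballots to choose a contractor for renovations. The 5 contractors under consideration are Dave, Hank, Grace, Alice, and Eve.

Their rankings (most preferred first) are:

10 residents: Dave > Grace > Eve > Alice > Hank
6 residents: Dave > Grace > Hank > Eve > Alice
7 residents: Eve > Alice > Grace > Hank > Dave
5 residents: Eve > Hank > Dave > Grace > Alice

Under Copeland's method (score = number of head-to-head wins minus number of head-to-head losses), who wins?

Dave

Pairwise results:
  Dave vs Hank: Dave wins 16–12.
  Dave vs Grace: Dave wins 21–7.
  Dave vs Alice: Dave wins 21–7.
  Dave vs Eve: Dave wins 16–12.
  Hank vs Grace: Grace wins 23–5.
  Hank vs Alice: Alice wins 17–11.
  Hank vs Eve: Eve wins 22–6.
  Grace vs Alice: Grace wins 21–7.
  Grace vs Eve: Grace wins 16–12.
  Alice vs Eve: Eve wins 28–0.
Copeland scores (wins − losses):
  Dave: 4 − 0 = 4
  Hank: 0 − 4 = -4
  Grace: 3 − 1 = 2
  Alice: 1 − 3 = -2
  Eve: 2 − 2 = 0
Dave has the best Copeland score.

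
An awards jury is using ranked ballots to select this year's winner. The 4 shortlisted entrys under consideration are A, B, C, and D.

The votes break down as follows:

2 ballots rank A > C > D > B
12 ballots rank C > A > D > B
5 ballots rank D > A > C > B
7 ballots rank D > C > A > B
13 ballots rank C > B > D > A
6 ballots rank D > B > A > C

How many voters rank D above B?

32

Ballots ranking D above B: 2+12+5+7+6 = 32.
Ballots ranking B above D: 13.
So 32 of 45 voters prefer D to B.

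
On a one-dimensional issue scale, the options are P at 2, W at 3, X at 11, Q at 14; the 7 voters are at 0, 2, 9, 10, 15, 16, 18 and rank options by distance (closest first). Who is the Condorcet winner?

X

With single-peaked preferences on a line, the Condorcet winner is the candidate closest to the median voter.
The median voter (position 10) is closest to X at 11.
Check: X vs W — voters closer to X: 5 of 7.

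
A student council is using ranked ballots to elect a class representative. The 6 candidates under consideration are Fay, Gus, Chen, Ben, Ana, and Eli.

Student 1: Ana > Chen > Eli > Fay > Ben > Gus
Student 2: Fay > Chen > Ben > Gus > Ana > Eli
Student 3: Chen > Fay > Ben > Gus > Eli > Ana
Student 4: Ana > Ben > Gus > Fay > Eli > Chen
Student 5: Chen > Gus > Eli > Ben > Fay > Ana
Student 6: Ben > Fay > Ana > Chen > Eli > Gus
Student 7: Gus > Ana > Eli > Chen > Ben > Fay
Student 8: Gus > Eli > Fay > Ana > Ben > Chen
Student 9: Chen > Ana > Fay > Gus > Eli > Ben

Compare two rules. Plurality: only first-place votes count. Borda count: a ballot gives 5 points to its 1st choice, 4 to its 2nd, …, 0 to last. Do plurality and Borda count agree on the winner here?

Yes

Plurality first-place counts: Fay 1, Gus 2, Chen 3, Ben 1, Ana 2, Eli 0 → Chen.
Borda totals: Fay 24, Gus 23, Chen 27, Ben 20, Ana 24, Eli 17 → Chen.
The two rules agree on Chen.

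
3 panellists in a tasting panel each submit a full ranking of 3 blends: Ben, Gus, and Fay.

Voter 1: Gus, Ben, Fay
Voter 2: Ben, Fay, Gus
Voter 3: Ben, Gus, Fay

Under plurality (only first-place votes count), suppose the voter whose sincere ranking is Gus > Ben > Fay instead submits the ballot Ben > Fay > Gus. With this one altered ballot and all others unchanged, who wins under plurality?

First-place totals with the altered ballot: Ben 3, Gus 0, Fay 0.
The winner is unchanged: still Ben.

Ben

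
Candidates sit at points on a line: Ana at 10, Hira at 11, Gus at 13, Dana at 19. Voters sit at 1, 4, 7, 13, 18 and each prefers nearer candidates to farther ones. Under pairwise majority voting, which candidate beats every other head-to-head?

Ana

With single-peaked preferences on a line, the Condorcet winner is the candidate closest to the median voter.
The median voter (position 7) is closest to Ana at 10.
Check: Ana vs Dana — voters closer to Ana: 4 of 5.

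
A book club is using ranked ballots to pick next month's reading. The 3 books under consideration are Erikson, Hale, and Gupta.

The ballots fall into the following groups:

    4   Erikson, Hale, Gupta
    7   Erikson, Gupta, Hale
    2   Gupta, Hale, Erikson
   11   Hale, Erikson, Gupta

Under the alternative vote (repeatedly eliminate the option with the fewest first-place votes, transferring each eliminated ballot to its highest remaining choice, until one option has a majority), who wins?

Round 1: Erikson 11, Hale 11, Gupta 2. Gupta has the fewest and is eliminated.
Round 2: Hale 13, Erikson 11. Hale has a majority.

Hale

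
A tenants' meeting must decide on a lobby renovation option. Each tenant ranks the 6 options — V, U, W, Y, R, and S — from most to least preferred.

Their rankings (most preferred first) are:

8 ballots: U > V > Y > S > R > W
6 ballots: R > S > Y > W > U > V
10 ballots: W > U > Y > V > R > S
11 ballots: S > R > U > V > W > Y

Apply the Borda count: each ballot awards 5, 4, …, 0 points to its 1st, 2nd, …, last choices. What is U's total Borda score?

Borda scores:
  V: 8·4 + 6·0 + 10·2 + 11·2 = 74
  U: 8·5 + 6·1 + 10·4 + 11·3 = 119
  W: 8·0 + 6·2 + 10·5 + 11·1 = 73
  Y: 8·3 + 6·3 + 10·3 + 11·0 = 72
  R: 8·1 + 6·5 + 10·1 + 11·4 = 92
  S: 8·2 + 6·4 + 10·0 + 11·5 = 95

119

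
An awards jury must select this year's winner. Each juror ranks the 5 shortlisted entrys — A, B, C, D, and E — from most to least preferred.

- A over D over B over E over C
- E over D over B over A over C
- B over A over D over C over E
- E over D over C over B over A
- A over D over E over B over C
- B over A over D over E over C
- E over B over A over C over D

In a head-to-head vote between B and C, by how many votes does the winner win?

Ballots ranking B above C: 6.
Ballots ranking C above B: 1.
B wins 6–1, a margin of 5.

5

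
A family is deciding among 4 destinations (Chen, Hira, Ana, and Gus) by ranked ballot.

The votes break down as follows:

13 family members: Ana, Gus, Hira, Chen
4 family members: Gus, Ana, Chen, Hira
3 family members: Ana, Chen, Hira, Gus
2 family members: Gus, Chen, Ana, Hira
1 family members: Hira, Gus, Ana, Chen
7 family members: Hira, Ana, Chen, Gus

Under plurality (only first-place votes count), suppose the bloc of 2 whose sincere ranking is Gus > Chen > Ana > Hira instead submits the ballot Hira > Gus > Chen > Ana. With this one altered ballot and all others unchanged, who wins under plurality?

Ana

First-place totals with the altered ballot: Chen 0, Hira 10, Ana 16, Gus 4.
The winner is unchanged: still Ana.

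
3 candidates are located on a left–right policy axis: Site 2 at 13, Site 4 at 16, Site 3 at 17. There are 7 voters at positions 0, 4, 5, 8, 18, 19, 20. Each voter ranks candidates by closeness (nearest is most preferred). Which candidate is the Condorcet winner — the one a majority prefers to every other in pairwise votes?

Site 2

With single-peaked preferences on a line, the Condorcet winner is the candidate closest to the median voter.
The median voter (position 8) is closest to Site 2 at 13.
Check: Site 2 vs Site 3 — voters closer to Site 2: 4 of 7.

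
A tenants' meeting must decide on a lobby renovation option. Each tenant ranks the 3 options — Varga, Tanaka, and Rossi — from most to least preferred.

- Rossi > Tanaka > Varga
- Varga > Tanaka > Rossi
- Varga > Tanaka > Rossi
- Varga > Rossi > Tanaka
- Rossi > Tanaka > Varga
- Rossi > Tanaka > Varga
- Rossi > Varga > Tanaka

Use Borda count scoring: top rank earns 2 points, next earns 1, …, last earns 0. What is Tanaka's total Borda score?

5

Borda scores:
  Varga: 0 + 2 + 2 + 2 + 0 + 0 + 1 = 7
  Tanaka: 1 + 1 + 1 + 0 + 1 + 1 + 0 = 5
  Rossi: 2 + 0 + 0 + 1 + 2 + 2 + 2 = 9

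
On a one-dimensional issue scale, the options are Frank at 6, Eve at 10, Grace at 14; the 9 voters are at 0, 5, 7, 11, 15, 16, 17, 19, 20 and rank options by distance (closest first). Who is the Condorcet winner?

With single-peaked preferences on a line, the Condorcet winner is the candidate closest to the median voter.
The median voter (position 15) is closest to Grace at 14.
Check: Grace vs Eve — voters closer to Grace: 5 of 9.

Grace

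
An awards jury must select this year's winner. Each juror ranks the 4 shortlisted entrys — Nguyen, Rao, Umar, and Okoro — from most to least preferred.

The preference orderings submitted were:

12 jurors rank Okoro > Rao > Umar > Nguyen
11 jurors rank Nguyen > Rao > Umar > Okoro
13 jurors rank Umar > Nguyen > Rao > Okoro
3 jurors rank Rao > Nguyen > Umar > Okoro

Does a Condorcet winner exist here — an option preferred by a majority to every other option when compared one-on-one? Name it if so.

None — there is no Condorcet winner

Head-to-head results (39 voters total):
Nguyen vs Rao: Nguyen wins 24–15.
Nguyen vs Umar: Umar wins 25–14.
Nguyen vs Okoro: Nguyen wins 27–12.
Rao vs Umar: Rao wins 26–13.
Rao vs Okoro: Rao wins 27–12.
Umar vs Okoro: Umar wins 27–12.
No candidate beats all others: Nguyen beats Rao beats Umar beats Nguyen, a majority cycle.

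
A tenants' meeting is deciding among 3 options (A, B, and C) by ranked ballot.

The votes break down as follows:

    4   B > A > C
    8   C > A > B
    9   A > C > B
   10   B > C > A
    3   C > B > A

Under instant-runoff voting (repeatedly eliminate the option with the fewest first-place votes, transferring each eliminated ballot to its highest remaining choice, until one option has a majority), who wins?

Round 1: B 14, C 11, A 9. A has the fewest and is eliminated.
Round 2: C 20, B 14. C has a majority.

C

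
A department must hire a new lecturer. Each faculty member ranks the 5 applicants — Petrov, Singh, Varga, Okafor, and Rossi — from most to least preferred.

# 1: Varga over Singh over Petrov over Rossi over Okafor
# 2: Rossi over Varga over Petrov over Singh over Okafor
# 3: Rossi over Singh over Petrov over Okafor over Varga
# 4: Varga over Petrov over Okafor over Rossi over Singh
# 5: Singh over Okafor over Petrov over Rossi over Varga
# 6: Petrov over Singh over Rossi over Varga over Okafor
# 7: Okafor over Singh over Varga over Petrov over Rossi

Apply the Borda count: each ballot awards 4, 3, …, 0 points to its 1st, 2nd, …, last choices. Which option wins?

Singh

Borda scores:
  Petrov: 2 + 2 + 2 + 3 + 2 + 4 + 1 = 16
  Singh: 3 + 1 + 3 + 0 + 4 + 3 + 3 = 17
  Varga: 4 + 3 + 0 + 4 + 0 + 1 + 2 = 14
  Okafor: 0 + 0 + 1 + 2 + 3 + 0 + 4 = 10
  Rossi: 1 + 4 + 4 + 1 + 1 + 2 + 0 = 13
Singh has the highest total.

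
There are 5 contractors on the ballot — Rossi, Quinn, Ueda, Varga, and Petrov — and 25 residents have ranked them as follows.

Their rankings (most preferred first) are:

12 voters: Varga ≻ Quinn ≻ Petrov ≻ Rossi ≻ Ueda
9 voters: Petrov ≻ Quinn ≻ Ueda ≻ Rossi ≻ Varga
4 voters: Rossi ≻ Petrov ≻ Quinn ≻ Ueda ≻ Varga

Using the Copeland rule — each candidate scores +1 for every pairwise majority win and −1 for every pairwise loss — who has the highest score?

Pairwise results:
  Rossi vs Quinn: Quinn wins 21–4.
  Rossi vs Ueda: Rossi wins 16–9.
  Rossi vs Varga: Rossi wins 13–12.
  Rossi vs Petrov: Petrov wins 21–4.
  Quinn vs Ueda: Quinn wins 25–0.
  Quinn vs Varga: Quinn wins 13–12.
  Quinn vs Petrov: Petrov wins 13–12.
  Ueda vs Varga: Ueda wins 13–12.
  Ueda vs Petrov: Petrov wins 25–0.
  Varga vs Petrov: Petrov wins 13–12.
Copeland scores (wins − losses):
  Rossi: 2 − 2 = 0
  Quinn: 3 − 1 = 2
  Ueda: 1 − 3 = -2
  Varga: 0 − 4 = -4
  Petrov: 4 − 0 = 4
Petrov has the best Copeland score.

Petrov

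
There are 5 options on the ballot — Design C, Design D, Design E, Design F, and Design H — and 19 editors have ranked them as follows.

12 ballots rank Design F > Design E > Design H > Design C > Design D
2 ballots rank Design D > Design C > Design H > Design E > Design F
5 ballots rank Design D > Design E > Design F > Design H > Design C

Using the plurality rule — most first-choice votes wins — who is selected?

Design F

First-place vote totals:
  Design C: 0
  Design D: 7
  Design E: 0
  Design F: 12
  Design H: 0
Design F has the most first-place votes.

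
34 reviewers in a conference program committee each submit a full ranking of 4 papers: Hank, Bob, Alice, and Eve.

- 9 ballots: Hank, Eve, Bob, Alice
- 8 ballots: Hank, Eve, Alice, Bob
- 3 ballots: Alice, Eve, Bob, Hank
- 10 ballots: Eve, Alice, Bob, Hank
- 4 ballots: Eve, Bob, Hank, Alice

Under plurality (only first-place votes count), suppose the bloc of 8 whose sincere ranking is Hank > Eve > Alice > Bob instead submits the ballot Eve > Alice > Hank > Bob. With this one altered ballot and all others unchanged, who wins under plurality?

First-place totals with the altered ballot: Hank 9, Bob 0, Alice 3, Eve 22.
The switch changes the winner from Hank to Eve.

Eve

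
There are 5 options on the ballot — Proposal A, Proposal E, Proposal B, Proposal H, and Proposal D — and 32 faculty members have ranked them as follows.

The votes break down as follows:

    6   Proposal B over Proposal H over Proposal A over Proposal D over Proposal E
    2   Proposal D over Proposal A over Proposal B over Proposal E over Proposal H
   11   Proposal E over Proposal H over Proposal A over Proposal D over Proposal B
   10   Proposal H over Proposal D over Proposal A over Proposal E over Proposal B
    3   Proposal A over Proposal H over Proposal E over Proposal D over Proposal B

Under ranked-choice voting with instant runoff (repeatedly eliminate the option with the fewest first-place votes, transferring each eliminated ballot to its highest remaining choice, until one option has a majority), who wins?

Round 1: Proposal E 11, Proposal H 10, Proposal B 6, Proposal A 3, Proposal D 2. Proposal D has the fewest and is eliminated.
Round 2: Proposal E 11, Proposal H 10, Proposal B 6, Proposal A 5. Proposal A has the fewest and is eliminated.
Round 3: Proposal H 13, Proposal E 11, Proposal B 8. Proposal B has the fewest and is eliminated.
Round 4: Proposal H 19, Proposal E 13. Proposal H has a majority.

Proposal H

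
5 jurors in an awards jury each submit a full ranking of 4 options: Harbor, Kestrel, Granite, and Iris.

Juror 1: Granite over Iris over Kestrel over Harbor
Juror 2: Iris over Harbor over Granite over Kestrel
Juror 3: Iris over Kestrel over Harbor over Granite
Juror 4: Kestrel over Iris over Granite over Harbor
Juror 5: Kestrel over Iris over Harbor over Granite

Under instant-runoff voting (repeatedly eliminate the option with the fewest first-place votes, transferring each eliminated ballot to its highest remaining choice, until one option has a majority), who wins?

Round 1: Kestrel 2, Iris 2, Granite 1, Harbor 0. Harbor has the fewest and is eliminated.
Round 2: Kestrel 2, Iris 2, Granite 1. Granite has the fewest and is eliminated.
Round 3: Iris 3, Kestrel 2. Iris has a majority.

Iris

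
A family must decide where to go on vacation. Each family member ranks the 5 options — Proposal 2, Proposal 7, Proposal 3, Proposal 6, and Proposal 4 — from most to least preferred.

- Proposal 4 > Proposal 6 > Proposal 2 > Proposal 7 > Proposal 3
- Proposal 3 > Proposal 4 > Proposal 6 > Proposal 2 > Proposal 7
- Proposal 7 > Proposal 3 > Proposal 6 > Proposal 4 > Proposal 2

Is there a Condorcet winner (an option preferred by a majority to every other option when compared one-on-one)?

No

Head-to-head results (3 voters total):
Proposal 2 vs Proposal 7: Proposal 2 wins 2–1.
Proposal 2 vs Proposal 3: Proposal 3 wins 2–1.
Proposal 2 vs Proposal 6: Proposal 6 wins 3–0.
Proposal 2 vs Proposal 4: Proposal 4 wins 3–0.
Proposal 7 vs Proposal 3: Proposal 7 wins 2–1.
Proposal 7 vs Proposal 6: Proposal 6 wins 2–1.
Proposal 7 vs Proposal 4: Proposal 4 wins 2–1.
Proposal 3 vs Proposal 6: Proposal 3 wins 2–1.
Proposal 3 vs Proposal 4: Proposal 3 wins 2–1.
Proposal 6 vs Proposal 4: Proposal 4 wins 2–1.
No candidate beats all others: Proposal 2 beats Proposal 7 beats Proposal 3 beats Proposal 2, a majority cycle.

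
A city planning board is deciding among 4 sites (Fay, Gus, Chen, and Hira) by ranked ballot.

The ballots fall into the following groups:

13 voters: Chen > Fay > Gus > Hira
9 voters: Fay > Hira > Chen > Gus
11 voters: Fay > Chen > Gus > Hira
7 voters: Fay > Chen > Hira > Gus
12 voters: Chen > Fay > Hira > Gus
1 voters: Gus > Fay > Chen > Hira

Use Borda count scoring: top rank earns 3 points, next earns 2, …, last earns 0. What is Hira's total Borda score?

Borda scores:
  Fay: 13·2 + 9·3 + 11·3 + 7·3 + 12·2 + 2 = 133
  Gus: 13·1 + 9·0 + 11·1 + 7·0 + 12·0 + 3 = 27
  Chen: 13·3 + 9·1 + 11·2 + 7·2 + 12·3 + 1 = 121
  Hira: 13·0 + 9·2 + 11·0 + 7·1 + 12·1 + 0 = 37

37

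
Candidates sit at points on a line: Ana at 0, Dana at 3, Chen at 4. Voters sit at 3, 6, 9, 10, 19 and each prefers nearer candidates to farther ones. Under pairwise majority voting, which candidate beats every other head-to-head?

Chen

With single-peaked preferences on a line, the Condorcet winner is the candidate closest to the median voter.
The median voter (position 9) is closest to Chen at 4.
Check: Chen vs Ana — voters closer to Chen: 5 of 5.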